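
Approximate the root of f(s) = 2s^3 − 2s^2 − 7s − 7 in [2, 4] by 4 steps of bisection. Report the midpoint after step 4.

midpoint 3: f = 8 > 0 → [2, 3]
midpoint 2.5: f = -5.75 < 0 → [2.5, 3]
midpoint 2.75: f = 0.21875 > 0 → [2.5, 2.75]
midpoint 2.625: f = -2.9805 < 0 → [2.625, 2.75]

2.625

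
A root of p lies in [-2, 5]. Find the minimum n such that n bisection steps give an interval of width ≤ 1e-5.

20

Width after n steps is 7/2^n. Need 2^n ≥ 7/1e-5 = 700000.
2^19 = 524288 < 700000 ≤ 2^20 = 1048576, so n = 20.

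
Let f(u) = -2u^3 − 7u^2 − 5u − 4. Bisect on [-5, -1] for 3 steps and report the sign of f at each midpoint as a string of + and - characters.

+--

midpoint -3: f = 2 > 0 → [-3, -1]
midpoint -2: f = -6 < 0 → [-3, -2]
midpoint -2.5: f = -4 < 0 → [-3, -2.5]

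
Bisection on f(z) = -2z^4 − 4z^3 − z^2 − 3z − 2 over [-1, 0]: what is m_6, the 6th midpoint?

f(-0.5) = -0.375 < 0, so the root lies in [-1, -0.5]
f(-0.75) = 0.742188 > 0, so the root lies in [-0.75, -0.5]
f(-0.625) = 0.155762 > 0, so the root lies in [-0.625, -0.5]
f(-0.5625) = -0.1172 < 0, so the root lies in [-0.625, -0.5625]
f(-0.59375) = 0.0174 > 0, so the root lies in [-0.59375, -0.5625]
f(-0.578125) = -0.0504 < 0, so the root lies in [-0.59375, -0.578125]

-0.578125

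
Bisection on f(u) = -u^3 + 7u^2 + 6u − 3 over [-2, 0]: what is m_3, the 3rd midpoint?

m = -1, f(m) = -1 (−); new bracket [-2, -1]
m = -1.5, f(m) = 7.125 (+); new bracket [-1.5, -1]
m = -1.25, f(m) = 2.390625 (+); new bracket [-1.25, -1]

-1.25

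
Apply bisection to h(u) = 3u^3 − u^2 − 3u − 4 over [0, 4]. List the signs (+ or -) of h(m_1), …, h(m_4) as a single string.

u = 2 gives h = 10, positive; keep [0, 2]
u = 1 gives h = -5, negative; keep [1, 2]
u = 1.5 gives h = -0.625, negative; keep [1.5, 2]
u = 1.75 gives h = 3.7656, positive; keep [1.5, 1.75]

+--+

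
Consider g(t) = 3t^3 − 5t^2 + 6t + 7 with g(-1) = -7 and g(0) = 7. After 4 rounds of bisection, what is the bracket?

[-0.6875, -0.625]

t = -0.5 gives g = 2.375, positive; keep [-1, -0.5]
t = -0.75 gives g = -1.578125, negative; keep [-0.75, -0.5]
t = -0.625 gives g = 0.564453, positive; keep [-0.75, -0.625]
t = -0.6875 gives g = -0.4631, negative; keep [-0.6875, -0.625]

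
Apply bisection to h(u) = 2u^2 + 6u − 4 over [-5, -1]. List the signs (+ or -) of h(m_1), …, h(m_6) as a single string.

-+-+++

h(-3) = -4 < 0, so the root lies in [-5, -3]
h(-4) = 4 > 0, so the root lies in [-4, -3]
h(-3.5) = -0.5 < 0, so the root lies in [-4, -3.5]
h(-3.75) = 1.625 > 0, so the root lies in [-3.75, -3.5]
h(-3.625) = 0.5312 > 0, so the root lies in [-3.625, -3.5]
h(-3.5625) = 0.0078 > 0, so the root lies in [-3.5625, -3.5]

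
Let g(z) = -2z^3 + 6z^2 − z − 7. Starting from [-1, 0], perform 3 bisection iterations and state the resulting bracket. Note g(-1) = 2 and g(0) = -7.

midpoint -0.5: g = -4.75 < 0 → [-1, -0.5]
midpoint -0.75: g = -2.03125 < 0 → [-1, -0.75]
midpoint -0.875: g = -0.191406 < 0 → [-1, -0.875]

[-1, -0.875]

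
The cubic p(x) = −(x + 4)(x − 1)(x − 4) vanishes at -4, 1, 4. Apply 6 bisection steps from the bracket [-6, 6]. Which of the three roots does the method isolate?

-4

m = 0, p(m) = -16 (−); new bracket [-6, 0]
m = -3, p(m) = -28 (−); new bracket [-6, -3]
m = -4.5, p(m) = 23.375 (+); new bracket [-4.5, -3]
m = -3.75, p(m) = -9.2031 (−); new bracket [-4.5, -3.75]
m = -4.125, p(m) = 5.2051 (+); new bracket [-4.125, -3.75]
m = -3.9375, p(m) = -2.4495 (−); new bracket [-4.125, -3.9375]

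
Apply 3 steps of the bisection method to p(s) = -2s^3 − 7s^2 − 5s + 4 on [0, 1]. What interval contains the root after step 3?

[0.375, 0.5]

s = 0.5 gives p = -0.5, negative; keep [0, 0.5]
s = 0.25 gives p = 2.28125, positive; keep [0.25, 0.5]
s = 0.375 gives p = 1.035156, positive; keep [0.375, 0.5]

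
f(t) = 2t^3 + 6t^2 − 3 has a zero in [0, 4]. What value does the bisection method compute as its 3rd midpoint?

f(2) = 37 > 0, so the root lies in [0, 2]
f(1) = 5 > 0, so the root lies in [0, 1]
f(0.5) = -1.25 < 0, so the root lies in [0.5, 1]

0.5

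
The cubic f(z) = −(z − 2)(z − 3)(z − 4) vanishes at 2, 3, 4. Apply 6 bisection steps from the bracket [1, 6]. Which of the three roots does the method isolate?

m = 3.5, f(m) = 0.375 (+); new bracket [3.5, 6]
m = 4.75, f(m) = -3.609375 (−); new bracket [3.5, 4.75]
m = 4.125, f(m) = -0.298828 (−); new bracket [3.5, 4.125]
m = 3.8125, f(m) = 0.2761 (+); new bracket [3.8125, 4.125]
m = 3.96875, f(m) = 0.0596 (+); new bracket [3.96875, 4.125]
m = 4.046875, f(m) = -0.1004 (−); new bracket [3.96875, 4.046875]

4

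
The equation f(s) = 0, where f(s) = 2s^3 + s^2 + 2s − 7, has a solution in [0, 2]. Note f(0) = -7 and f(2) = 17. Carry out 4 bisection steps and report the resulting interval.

midpoint 1: f = -2 < 0 → [1, 2]
midpoint 1.5: f = 5 > 0 → [1, 1.5]
midpoint 1.25: f = 0.96875 > 0 → [1, 1.25]
midpoint 1.125: f = -0.6367 < 0 → [1.125, 1.25]

[1.125, 1.25]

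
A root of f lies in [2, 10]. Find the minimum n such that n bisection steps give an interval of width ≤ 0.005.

Width after n steps is 8/2^n. Need 2^n ≥ 8/0.005 = 1600.
2^10 = 1024 < 1600 ≤ 2^11 = 2048, so n = 11.

11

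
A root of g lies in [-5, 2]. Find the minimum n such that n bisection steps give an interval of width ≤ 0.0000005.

Width after n steps is 7/2^n. Need 2^n ≥ 7/0.0000005 = 14000000.
2^23 = 8388608 < 14000000 ≤ 2^24 = 16777216, so n = 24.

24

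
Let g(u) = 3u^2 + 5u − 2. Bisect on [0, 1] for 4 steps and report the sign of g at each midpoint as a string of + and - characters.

+-+-

midpoint 0.5: g = 1.25 > 0 → [0, 0.5]
midpoint 0.25: g = -0.5625 < 0 → [0.25, 0.5]
midpoint 0.375: g = 0.296875 > 0 → [0.25, 0.375]
midpoint 0.3125: g = -0.1445 < 0 → [0.3125, 0.375]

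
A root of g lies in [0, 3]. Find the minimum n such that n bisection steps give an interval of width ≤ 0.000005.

Width after n steps is 3/2^n. Need 2^n ≥ 3/0.000005 = 600000.
2^19 = 524288 < 600000 ≤ 2^20 = 1048576, so n = 20.

20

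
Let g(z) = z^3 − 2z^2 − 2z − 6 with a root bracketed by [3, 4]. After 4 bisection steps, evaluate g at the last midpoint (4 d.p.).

-0.3098

midpoint 3.5: g = 5.375 > 0 → [3, 3.5]
midpoint 3.25: g = 0.703125 > 0 → [3, 3.25]
midpoint 3.125: g = -1.263672 < 0 → [3.125, 3.25]
midpoint 3.1875: g = -0.3098 < 0 → [3.1875, 3.25]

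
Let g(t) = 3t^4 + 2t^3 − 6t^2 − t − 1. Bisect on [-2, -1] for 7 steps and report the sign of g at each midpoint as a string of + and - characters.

m = -1.5, g(m) = -4.5625 (−); new bracket [-2, -1.5]
m = -1.75, g(m) = -0.207031 (−); new bracket [-2, -1.75]
m = -1.875, g(m) = 3.676514 (+); new bracket [-1.875, -1.75]
m = -1.8125, g(m) = 1.5696 (+); new bracket [-1.8125, -1.75]
m = -1.78125, g(m) = 0.6418 (+); new bracket [-1.78125, -1.75]
m = -1.765625, g(m) = 0.2077 (+); new bracket [-1.765625, -1.75]
m = -1.7578125, g(m) = -0.002 (−); new bracket [-1.765625, -1.7578125]

--++++-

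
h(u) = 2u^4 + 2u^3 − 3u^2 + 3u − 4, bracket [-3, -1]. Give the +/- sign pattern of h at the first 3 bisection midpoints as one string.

midpoint -2: h = -6 < 0 → [-3, -2]
midpoint -2.5: h = 16.625 > 0 → [-2.5, -2]
midpoint -2.25: h = 2.539062 > 0 → [-2.25, -2]

-++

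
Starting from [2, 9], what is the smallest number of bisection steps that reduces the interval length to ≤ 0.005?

11

Width after n steps is 7/2^n. Need 2^n ≥ 7/0.005 = 1400.
2^10 = 1024 < 1400 ≤ 2^11 = 2048, so n = 11.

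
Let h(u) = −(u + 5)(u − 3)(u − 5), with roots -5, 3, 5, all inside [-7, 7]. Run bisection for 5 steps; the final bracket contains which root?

-5

u = 0 gives h = -75, negative; keep [-7, 0]
u = -3.5 gives h = -82.875, negative; keep [-7, -3.5]
u = -5.25 gives h = 21.140625, positive; keep [-5.25, -3.5]
u = -4.375 gives h = -43.2129, negative; keep [-5.25, -4.375]
u = -4.8125 gives h = -14.3738, negative; keep [-5.25, -4.8125]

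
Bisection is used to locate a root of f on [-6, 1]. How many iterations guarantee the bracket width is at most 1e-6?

Width after n steps is 7/2^n. Need 2^n ≥ 7/1e-6 = 7000000.
2^22 = 4194304 < 7000000 ≤ 2^23 = 8388608, so n = 23.

23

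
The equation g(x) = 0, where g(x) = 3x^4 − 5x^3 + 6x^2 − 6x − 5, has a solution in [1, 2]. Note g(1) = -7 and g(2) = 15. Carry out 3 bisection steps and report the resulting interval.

[1.5, 1.625]

midpoint 1.5: g = -2.1875 < 0 → [1.5, 2]
midpoint 1.75: g = 4.214844 > 0 → [1.5, 1.75]
midpoint 1.625: g = 0.557373 > 0 → [1.5, 1.625]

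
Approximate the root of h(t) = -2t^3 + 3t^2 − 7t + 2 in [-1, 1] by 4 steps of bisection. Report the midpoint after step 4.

0.375

midpoint 0: h = 2 > 0 → [0, 1]
midpoint 0.5: h = -1 < 0 → [0, 0.5]
midpoint 0.25: h = 0.40625 > 0 → [0.25, 0.5]
midpoint 0.375: h = -0.3086 < 0 → [0.25, 0.375]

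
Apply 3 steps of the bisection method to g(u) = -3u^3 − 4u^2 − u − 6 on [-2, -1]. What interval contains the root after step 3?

g(-1.5) = -3.375 < 0, so the root lies in [-2, -1.5]
g(-1.75) = -0.421875 < 0, so the root lies in [-2, -1.75]
g(-1.875) = 1.587891 > 0, so the root lies in [-1.875, -1.75]

[-1.875, -1.75]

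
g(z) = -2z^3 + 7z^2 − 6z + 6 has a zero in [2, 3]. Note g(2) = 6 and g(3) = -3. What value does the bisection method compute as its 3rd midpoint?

2.875

z = 2.5 gives g = 3.5, positive; keep [2.5, 3]
z = 2.75 gives g = 0.84375, positive; keep [2.75, 3]
z = 2.875 gives g = -0.917969, negative; keep [2.75, 2.875]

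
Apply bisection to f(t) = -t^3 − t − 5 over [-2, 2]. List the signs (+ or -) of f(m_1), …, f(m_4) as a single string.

f(0) = -5 < 0, so the root lies in [-2, 0]
f(-1) = -3 < 0, so the root lies in [-2, -1]
f(-1.5) = -0.125 < 0, so the root lies in [-2, -1.5]
f(-1.75) = 2.1094 > 0, so the root lies in [-1.75, -1.5]

---+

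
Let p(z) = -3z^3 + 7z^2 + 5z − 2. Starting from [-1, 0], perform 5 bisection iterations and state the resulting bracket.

[-0.8125, -0.78125]

m = -0.5, p(m) = -2.375 (−); new bracket [-1, -0.5]
m = -0.75, p(m) = -0.546875 (−); new bracket [-1, -0.75]
m = -0.875, p(m) = 0.994141 (+); new bracket [-0.875, -0.75]
m = -0.8125, p(m) = 0.1677 (+); new bracket [-0.8125, -0.75]
m = -0.78125, p(m) = -0.2033 (−); new bracket [-0.8125, -0.78125]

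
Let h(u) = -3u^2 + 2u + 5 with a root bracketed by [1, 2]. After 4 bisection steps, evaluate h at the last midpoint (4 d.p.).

h(1.5) = 1.25 > 0, so the root lies in [1.5, 2]
h(1.75) = -0.6875 < 0, so the root lies in [1.5, 1.75]
h(1.625) = 0.328125 > 0, so the root lies in [1.625, 1.75]
h(1.6875) = -0.168 < 0, so the root lies in [1.625, 1.6875]

-0.1680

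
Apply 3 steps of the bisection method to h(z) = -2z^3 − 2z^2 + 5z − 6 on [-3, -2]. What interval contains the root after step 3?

[-2.5, -2.375]

z = -2.5 gives h = 0.25, positive; keep [-2.5, -2]
z = -2.25 gives h = -4.59375, negative; keep [-2.5, -2.25]
z = -2.375 gives h = -2.363281, negative; keep [-2.5, -2.375]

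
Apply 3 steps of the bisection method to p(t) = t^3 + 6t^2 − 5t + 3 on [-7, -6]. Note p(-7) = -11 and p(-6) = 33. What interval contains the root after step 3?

[-6.875, -6.75]

midpoint -6.5: p = 14.375 > 0 → [-7, -6.5]
midpoint -6.75: p = 2.578125 > 0 → [-7, -6.75]
midpoint -6.875: p = -3.982422 < 0 → [-6.875, -6.75]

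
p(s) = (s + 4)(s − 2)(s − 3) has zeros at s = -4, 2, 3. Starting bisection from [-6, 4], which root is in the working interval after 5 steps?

m = -1, p(m) = 36 (+); new bracket [-6, -1]
m = -3.5, p(m) = 17.875 (+); new bracket [-6, -3.5]
m = -4.75, p(m) = -39.234375 (−); new bracket [-4.75, -3.5]
m = -4.125, p(m) = -5.4551 (−); new bracket [-4.125, -3.5]
m = -3.8125, p(m) = 7.4246 (+); new bracket [-4.125, -3.8125]

-4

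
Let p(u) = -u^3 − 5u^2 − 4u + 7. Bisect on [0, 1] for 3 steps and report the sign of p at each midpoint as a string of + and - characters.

midpoint 0.5: p = 3.625 > 0 → [0.5, 1]
midpoint 0.75: p = 0.765625 > 0 → [0.75, 1]
midpoint 0.875: p = -0.998047 < 0 → [0.75, 0.875]

++-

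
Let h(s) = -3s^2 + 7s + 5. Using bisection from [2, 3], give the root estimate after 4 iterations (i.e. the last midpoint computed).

m = 2.5, h(m) = 3.75 (+); new bracket [2.5, 3]
m = 2.75, h(m) = 1.5625 (+); new bracket [2.75, 3]
m = 2.875, h(m) = 0.328125 (+); new bracket [2.875, 3]
m = 2.9375, h(m) = -0.3242 (−); new bracket [2.875, 2.9375]

2.9375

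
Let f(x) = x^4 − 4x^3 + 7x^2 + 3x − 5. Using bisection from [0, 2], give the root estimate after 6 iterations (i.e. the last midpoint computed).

0.78125

x = 1 gives f = 2, positive; keep [0, 1]
x = 0.5 gives f = -2.1875, negative; keep [0.5, 1]
x = 0.75 gives f = -0.183594, negative; keep [0.75, 1]
x = 0.875 gives f = 0.8909, positive; keep [0.75, 0.875]
x = 0.8125 gives f = 0.3489, positive; keep [0.75, 0.8125]
x = 0.78125 gives f = 0.0814, positive; keep [0.75, 0.78125]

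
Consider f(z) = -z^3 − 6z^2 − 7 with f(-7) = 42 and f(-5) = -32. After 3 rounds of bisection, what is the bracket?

f(-6) = -7 < 0, so the root lies in [-7, -6]
f(-6.5) = 14.125 > 0, so the root lies in [-6.5, -6]
f(-6.25) = 2.765625 > 0, so the root lies in [-6.25, -6]

[-6.25, -6]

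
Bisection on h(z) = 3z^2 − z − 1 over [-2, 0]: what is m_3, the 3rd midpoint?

m = -1, h(m) = 3 (+); new bracket [-1, 0]
m = -0.5, h(m) = 0.25 (+); new bracket [-0.5, 0]
m = -0.25, h(m) = -0.5625 (−); new bracket [-0.5, -0.25]

-0.25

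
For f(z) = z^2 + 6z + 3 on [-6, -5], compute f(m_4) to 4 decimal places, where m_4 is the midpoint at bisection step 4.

-0.0586

midpoint -5.5: f = 0.25 > 0 → [-5.5, -5]
midpoint -5.25: f = -0.9375 < 0 → [-5.5, -5.25]
midpoint -5.375: f = -0.359375 < 0 → [-5.5, -5.375]
midpoint -5.4375: f = -0.0586 < 0 → [-5.5, -5.4375]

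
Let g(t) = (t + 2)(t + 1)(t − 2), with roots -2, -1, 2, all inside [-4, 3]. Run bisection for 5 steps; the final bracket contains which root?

g(-0.5) = -1.875 < 0, so the root lies in [-0.5, 3]
g(1.25) = -5.484375 < 0, so the root lies in [1.25, 3]
g(2.125) = 1.611328 > 0, so the root lies in [1.25, 2.125]
g(1.6875) = -3.0969 < 0, so the root lies in [1.6875, 2.125]
g(1.90625) = -1.0643 < 0, so the root lies in [1.90625, 2.125]

2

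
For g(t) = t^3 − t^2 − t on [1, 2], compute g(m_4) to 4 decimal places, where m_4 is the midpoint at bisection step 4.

-0.1892

midpoint 1.5: g = -0.375 < 0 → [1.5, 2]
midpoint 1.75: g = 0.546875 > 0 → [1.5, 1.75]
midpoint 1.625: g = 0.025391 > 0 → [1.5, 1.625]
midpoint 1.5625: g = -0.1892 < 0 → [1.5625, 1.625]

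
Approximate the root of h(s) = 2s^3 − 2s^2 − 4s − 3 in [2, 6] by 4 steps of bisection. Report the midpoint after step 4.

h(4) = 77 > 0, so the root lies in [2, 4]
h(3) = 21 > 0, so the root lies in [2, 3]
h(2.5) = 5.75 > 0, so the root lies in [2, 2.5]
h(2.25) = 0.6562 > 0, so the root lies in [2, 2.25]

2.25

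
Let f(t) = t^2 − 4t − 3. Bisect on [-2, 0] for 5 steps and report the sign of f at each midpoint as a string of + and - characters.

+-+-+

t = -1 gives f = 2, positive; keep [-1, 0]
t = -0.5 gives f = -0.75, negative; keep [-1, -0.5]
t = -0.75 gives f = 0.5625, positive; keep [-0.75, -0.5]
t = -0.625 gives f = -0.1094, negative; keep [-0.75, -0.625]
t = -0.6875 gives f = 0.2227, positive; keep [-0.6875, -0.625]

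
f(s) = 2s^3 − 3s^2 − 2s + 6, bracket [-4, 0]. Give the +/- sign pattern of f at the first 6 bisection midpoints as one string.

-+--++

f(-2) = -18 < 0, so the root lies in [-2, 0]
f(-1) = 3 > 0, so the root lies in [-2, -1]
f(-1.5) = -4.5 < 0, so the root lies in [-1.5, -1]
f(-1.25) = -0.0938 < 0, so the root lies in [-1.25, -1]
f(-1.125) = 1.6055 > 0, so the root lies in [-1.25, -1.125]
f(-1.1875) = 0.7954 > 0, so the root lies in [-1.25, -1.1875]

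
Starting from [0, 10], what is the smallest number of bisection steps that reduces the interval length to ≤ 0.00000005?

Width after n steps is 10/2^n. Need 2^n ≥ 10/0.00000005 = 200000000.
2^27 = 134217728 < 200000000 ≤ 2^28 = 268435456, so n = 28.

28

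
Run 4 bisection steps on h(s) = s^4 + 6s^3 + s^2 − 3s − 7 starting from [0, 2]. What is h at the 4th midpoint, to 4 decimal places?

s = 1 gives h = -2, negative; keep [1, 2]
s = 1.5 gives h = 16.0625, positive; keep [1, 1.5]
s = 1.25 gives h = 4.972656, positive; keep [1, 1.25]
s = 1.125 gives h = 1.0354, positive; keep [1, 1.125]

1.0354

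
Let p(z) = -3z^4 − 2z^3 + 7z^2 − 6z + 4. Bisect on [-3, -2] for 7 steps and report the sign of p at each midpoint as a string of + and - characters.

--+++-+

m = -2.5, p(m) = -23.1875 (−); new bracket [-2.5, -2]
m = -2.25, p(m) = -1.167969 (−); new bracket [-2.25, -2]
m = -2.125, p(m) = 6.378174 (+); new bracket [-2.25, -2.125]
m = -2.1875, p(m) = 2.863 (+); new bracket [-2.25, -2.1875]
m = -2.21875, p(m) = 0.9142 (+); new bracket [-2.25, -2.21875]
m = -2.234375, p(m) = -0.1099 (−); new bracket [-2.234375, -2.21875]
m = -2.2265625, p(m) = 0.4063 (+); new bracket [-2.234375, -2.2265625]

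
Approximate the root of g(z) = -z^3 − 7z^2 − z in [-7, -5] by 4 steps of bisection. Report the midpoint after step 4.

-6.875

midpoint -6: g = -30 < 0 → [-7, -6]
midpoint -6.5: g = -14.625 < 0 → [-7, -6.5]
midpoint -6.75: g = -4.640625 < 0 → [-7, -6.75]
midpoint -6.875: g = 0.9668 > 0 → [-6.875, -6.75]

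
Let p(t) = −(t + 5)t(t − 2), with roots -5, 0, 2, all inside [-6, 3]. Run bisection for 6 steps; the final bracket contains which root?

-5

p(-1.5) = -18.375 < 0, so the root lies in [-6, -1.5]
p(-3.75) = -26.953125 < 0, so the root lies in [-6, -3.75]
p(-4.875) = -4.189453 < 0, so the root lies in [-6, -4.875]
p(-5.4375) = 17.6931 > 0, so the root lies in [-5.4375, -4.875]
p(-5.15625) = 5.7655 > 0, so the root lies in [-5.15625, -4.875]
p(-5.015625) = 0.5498 > 0, so the root lies in [-5.015625, -4.875]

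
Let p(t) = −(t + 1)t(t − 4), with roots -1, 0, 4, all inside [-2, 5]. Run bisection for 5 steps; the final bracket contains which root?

t = 1.5 gives p = 9.375, positive; keep [1.5, 5]
t = 3.25 gives p = 10.359375, positive; keep [3.25, 5]
t = 4.125 gives p = -2.642578, negative; keep [3.25, 4.125]
t = 3.6875 gives p = 5.4016, positive; keep [3.6875, 4.125]
t = 3.90625 gives p = 1.7967, positive; keep [3.90625, 4.125]

4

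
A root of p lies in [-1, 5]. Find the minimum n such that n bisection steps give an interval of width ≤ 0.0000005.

Width after n steps is 6/2^n. Need 2^n ≥ 6/0.0000005 = 12000000.
2^23 = 8388608 < 12000000 ≤ 2^24 = 16777216, so n = 24.

24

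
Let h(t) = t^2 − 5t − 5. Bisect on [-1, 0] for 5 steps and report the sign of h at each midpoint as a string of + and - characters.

midpoint -0.5: h = -2.25 < 0 → [-1, -0.5]
midpoint -0.75: h = -0.6875 < 0 → [-1, -0.75]
midpoint -0.875: h = 0.140625 > 0 → [-0.875, -0.75]
midpoint -0.8125: h = -0.2773 < 0 → [-0.875, -0.8125]
midpoint -0.84375: h = -0.0693 < 0 → [-0.875, -0.84375]

--+--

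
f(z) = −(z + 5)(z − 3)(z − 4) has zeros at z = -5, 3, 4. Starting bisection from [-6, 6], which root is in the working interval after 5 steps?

midpoint 0: f = -60 < 0 → [-6, 0]
midpoint -3: f = -84 < 0 → [-6, -3]
midpoint -4.5: f = -31.875 < 0 → [-6, -4.5]
midpoint -5.25: f = 19.0781 > 0 → [-5.25, -4.5]
midpoint -4.875: f = -8.7363 < 0 → [-5.25, -4.875]

-5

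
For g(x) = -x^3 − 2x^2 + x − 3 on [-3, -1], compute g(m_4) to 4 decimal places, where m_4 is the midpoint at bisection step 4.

1.3574

g(-2) = -5 < 0, so the root lies in [-3, -2]
g(-2.5) = -2.375 < 0, so the root lies in [-3, -2.5]
g(-2.75) = -0.078125 < 0, so the root lies in [-3, -2.75]
g(-2.875) = 1.3574 > 0, so the root lies in [-2.875, -2.75]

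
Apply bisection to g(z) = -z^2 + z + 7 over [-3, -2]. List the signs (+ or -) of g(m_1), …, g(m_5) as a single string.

--++-

m = -2.5, g(m) = -1.75 (−); new bracket [-2.5, -2]
m = -2.25, g(m) = -0.3125 (−); new bracket [-2.25, -2]
m = -2.125, g(m) = 0.359375 (+); new bracket [-2.25, -2.125]
m = -2.1875, g(m) = 0.0273 (+); new bracket [-2.25, -2.1875]
m = -2.21875, g(m) = -0.1416 (−); new bracket [-2.21875, -2.1875]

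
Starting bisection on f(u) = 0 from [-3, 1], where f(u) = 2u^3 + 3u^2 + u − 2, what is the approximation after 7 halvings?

m = -1, f(m) = -2 (−); new bracket [-1, 1]
m = 0, f(m) = -2 (−); new bracket [0, 1]
m = 0.5, f(m) = -0.5 (−); new bracket [0.5, 1]
m = 0.75, f(m) = 1.2812 (+); new bracket [0.5, 0.75]
m = 0.625, f(m) = 0.2852 (+); new bracket [0.5, 0.625]
m = 0.5625, f(m) = -0.1323 (−); new bracket [0.5625, 0.625]
m = 0.59375, f(m) = 0.07 (+); new bracket [0.5625, 0.59375]

0.59375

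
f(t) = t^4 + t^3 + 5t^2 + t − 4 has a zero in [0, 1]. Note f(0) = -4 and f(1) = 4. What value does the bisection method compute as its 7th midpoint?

m = 0.5, f(m) = -2.0625 (−); new bracket [0.5, 1]
m = 0.75, f(m) = 0.300781 (+); new bracket [0.5, 0.75]
m = 0.625, f(m) = -1.025146 (−); new bracket [0.625, 0.75]
m = 0.6875, f(m) = -0.4009 (−); new bracket [0.6875, 0.75]
m = 0.71875, f(m) = -0.0601 (−); new bracket [0.71875, 0.75]
m = 0.734375, f(m) = 0.1178 (+); new bracket [0.71875, 0.734375]
m = 0.7265625, f(m) = 0.0282 (+); new bracket [0.71875, 0.7265625]

0.7265625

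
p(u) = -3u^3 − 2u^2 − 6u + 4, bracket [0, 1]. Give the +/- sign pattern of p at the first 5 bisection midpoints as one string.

u = 0.5 gives p = 0.125, positive; keep [0.5, 1]
u = 0.75 gives p = -2.890625, negative; keep [0.5, 0.75]
u = 0.625 gives p = -1.263672, negative; keep [0.5, 0.625]
u = 0.5625 gives p = -0.5417, negative; keep [0.5, 0.5625]
u = 0.53125 gives p = -0.2018, negative; keep [0.5, 0.53125]

+----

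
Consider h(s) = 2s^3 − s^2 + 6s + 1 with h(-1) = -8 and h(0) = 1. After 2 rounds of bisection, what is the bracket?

m = -0.5, h(m) = -2.5 (−); new bracket [-0.5, 0]
m = -0.25, h(m) = -0.59375 (−); new bracket [-0.25, 0]

[-0.25, 0]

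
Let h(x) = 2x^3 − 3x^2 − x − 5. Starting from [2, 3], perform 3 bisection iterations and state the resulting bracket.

h(2.5) = 5 > 0, so the root lies in [2, 2.5]
h(2.25) = 0.34375 > 0, so the root lies in [2, 2.25]
h(2.125) = -1.480469 < 0, so the root lies in [2.125, 2.25]

[2.125, 2.25]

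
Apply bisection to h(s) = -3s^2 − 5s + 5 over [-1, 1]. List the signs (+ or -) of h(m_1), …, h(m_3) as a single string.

h(0) = 5 > 0, so the root lies in [0, 1]
h(0.5) = 1.75 > 0, so the root lies in [0.5, 1]
h(0.75) = -0.4375 < 0, so the root lies in [0.5, 0.75]

++-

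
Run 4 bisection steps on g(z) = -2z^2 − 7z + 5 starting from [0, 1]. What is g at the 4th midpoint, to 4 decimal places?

0.4297

z = 0.5 gives g = 1, positive; keep [0.5, 1]
z = 0.75 gives g = -1.375, negative; keep [0.5, 0.75]
z = 0.625 gives g = -0.15625, negative; keep [0.5, 0.625]
z = 0.5625 gives g = 0.4297, positive; keep [0.5625, 0.625]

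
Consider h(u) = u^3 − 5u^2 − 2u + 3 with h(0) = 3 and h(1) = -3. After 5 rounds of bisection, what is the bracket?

[0.625, 0.65625]

midpoint 0.5: h = 0.875 > 0 → [0.5, 1]
midpoint 0.75: h = -0.890625 < 0 → [0.5, 0.75]
midpoint 0.625: h = 0.041016 > 0 → [0.625, 0.75]
midpoint 0.6875: h = -0.4133 < 0 → [0.625, 0.6875]
midpoint 0.65625: h = -0.1832 < 0 → [0.625, 0.65625]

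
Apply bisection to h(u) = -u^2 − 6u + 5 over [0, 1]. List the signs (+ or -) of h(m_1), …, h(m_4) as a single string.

m = 0.5, h(m) = 1.75 (+); new bracket [0.5, 1]
m = 0.75, h(m) = -0.0625 (−); new bracket [0.5, 0.75]
m = 0.625, h(m) = 0.859375 (+); new bracket [0.625, 0.75]
m = 0.6875, h(m) = 0.4023 (+); new bracket [0.6875, 0.75]

+-++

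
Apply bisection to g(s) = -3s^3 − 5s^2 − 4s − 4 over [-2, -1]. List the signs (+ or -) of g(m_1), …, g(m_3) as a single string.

m = -1.5, g(m) = 0.875 (+); new bracket [-1.5, -1]
m = -1.25, g(m) = -0.953125 (−); new bracket [-1.5, -1.25]
m = -1.375, g(m) = -0.154297 (−); new bracket [-1.5, -1.375]

+--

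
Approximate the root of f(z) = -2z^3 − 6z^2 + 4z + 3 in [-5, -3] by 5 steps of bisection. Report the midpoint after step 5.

f(-4) = 19 > 0, so the root lies in [-4, -3]
f(-3.5) = 1.25 > 0, so the root lies in [-3.5, -3]
f(-3.25) = -4.71875 < 0, so the root lies in [-3.5, -3.25]
f(-3.375) = -1.957 < 0, so the root lies in [-3.5, -3.375]
f(-3.4375) = -0.4106 < 0, so the root lies in [-3.5, -3.4375]

-3.4375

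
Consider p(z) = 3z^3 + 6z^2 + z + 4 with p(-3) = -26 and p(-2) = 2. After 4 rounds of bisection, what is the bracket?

midpoint -2.5: p = -7.875 < 0 → [-2.5, -2]
midpoint -2.25: p = -2.046875 < 0 → [-2.25, -2]
midpoint -2.125: p = 0.181641 > 0 → [-2.25, -2.125]
midpoint -2.1875: p = -0.8792 < 0 → [-2.1875, -2.125]

[-2.1875, -2.125]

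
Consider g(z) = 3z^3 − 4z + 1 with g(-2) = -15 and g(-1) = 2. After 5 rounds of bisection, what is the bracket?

z = -1.5 gives g = -3.125, negative; keep [-1.5, -1]
z = -1.25 gives g = 0.140625, positive; keep [-1.5, -1.25]
z = -1.375 gives g = -1.298828, negative; keep [-1.375, -1.25]
z = -1.3125 gives g = -0.533, negative; keep [-1.3125, -1.25]
z = -1.28125 gives g = -0.1849, negative; keep [-1.28125, -1.25]

[-1.28125, -1.25]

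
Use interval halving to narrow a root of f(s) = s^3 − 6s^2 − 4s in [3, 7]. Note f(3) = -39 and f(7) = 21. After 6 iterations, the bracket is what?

[6.5625, 6.625]

s = 5 gives f = -45, negative; keep [5, 7]
s = 6 gives f = -24, negative; keep [6, 7]
s = 6.5 gives f = -4.875, negative; keep [6.5, 7]
s = 6.75 gives f = 7.1719, positive; keep [6.5, 6.75]
s = 6.625 gives f = 0.9316, positive; keep [6.5, 6.625]
s = 6.5625 gives f = -2.0251, negative; keep [6.5625, 6.625]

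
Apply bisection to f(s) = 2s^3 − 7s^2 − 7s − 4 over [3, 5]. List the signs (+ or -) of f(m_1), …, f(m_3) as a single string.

-+-

f(4) = -16 < 0, so the root lies in [4, 5]
f(4.5) = 5 > 0, so the root lies in [4, 4.5]
f(4.25) = -6.65625 < 0, so the root lies in [4.25, 4.5]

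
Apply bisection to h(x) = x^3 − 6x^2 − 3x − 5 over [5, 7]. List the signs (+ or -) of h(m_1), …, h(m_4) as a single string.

--++

m = 6, h(m) = -23 (−); new bracket [6, 7]
m = 6.5, h(m) = -3.375 (−); new bracket [6.5, 7]
m = 6.75, h(m) = 8.921875 (+); new bracket [6.5, 6.75]
m = 6.625, h(m) = 2.5566 (+); new bracket [6.5, 6.625]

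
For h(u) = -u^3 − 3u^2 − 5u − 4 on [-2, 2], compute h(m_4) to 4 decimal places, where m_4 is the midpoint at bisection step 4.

-0.4844

m = 0, h(m) = -4 (−); new bracket [-2, 0]
m = -1, h(m) = -1 (−); new bracket [-2, -1]
m = -1.5, h(m) = 0.125 (+); new bracket [-1.5, -1]
m = -1.25, h(m) = -0.4844 (−); new bracket [-1.5, -1.25]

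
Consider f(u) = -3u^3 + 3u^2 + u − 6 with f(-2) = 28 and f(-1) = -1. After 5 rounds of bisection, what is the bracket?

u = -1.5 gives f = 9.375, positive; keep [-1.5, -1]
u = -1.25 gives f = 3.296875, positive; keep [-1.25, -1]
u = -1.125 gives f = 0.943359, positive; keep [-1.125, -1]
u = -1.0625 gives f = -0.0774, negative; keep [-1.125, -1.0625]
u = -1.09375 gives f = 0.4204, positive; keep [-1.09375, -1.0625]

[-1.09375, -1.0625]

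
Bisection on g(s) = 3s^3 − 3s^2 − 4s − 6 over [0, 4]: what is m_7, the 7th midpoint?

2.09375

midpoint 2: g = -2 < 0 → [2, 4]
midpoint 3: g = 36 > 0 → [2, 3]
midpoint 2.5: g = 12.125 > 0 → [2, 2.5]
midpoint 2.25: g = 3.9844 > 0 → [2, 2.25]
midpoint 2.125: g = 0.7402 > 0 → [2, 2.125]
midpoint 2.0625: g = -0.6907 < 0 → [2.0625, 2.125]
midpoint 2.09375: g = 0.0093 > 0 → [2.0625, 2.09375]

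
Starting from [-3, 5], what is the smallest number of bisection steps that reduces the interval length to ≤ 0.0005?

14

Width after n steps is 8/2^n. Need 2^n ≥ 8/0.0005 = 16000.
2^13 = 8192 < 16000 ≤ 2^14 = 16384, so n = 14.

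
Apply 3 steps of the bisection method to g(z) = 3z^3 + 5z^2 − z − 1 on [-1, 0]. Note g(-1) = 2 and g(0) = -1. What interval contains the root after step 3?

midpoint -0.5: g = 0.375 > 0 → [-0.5, 0]
midpoint -0.25: g = -0.484375 < 0 → [-0.5, -0.25]
midpoint -0.375: g = -0.080078 < 0 → [-0.5, -0.375]

[-0.5, -0.375]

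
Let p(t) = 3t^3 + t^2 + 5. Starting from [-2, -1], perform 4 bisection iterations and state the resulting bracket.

m = -1.5, p(m) = -2.875 (−); new bracket [-1.5, -1]
m = -1.25, p(m) = 0.703125 (+); new bracket [-1.5, -1.25]
m = -1.375, p(m) = -0.908203 (−); new bracket [-1.375, -1.25]
m = -1.3125, p(m) = -0.0603 (−); new bracket [-1.3125, -1.25]

[-1.3125, -1.25]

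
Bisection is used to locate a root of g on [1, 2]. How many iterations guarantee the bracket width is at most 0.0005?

Width after n steps is 1/2^n. Need 2^n ≥ 1/0.0005 = 2000.
2^10 = 1024 < 2000 ≤ 2^11 = 2048, so n = 11.

11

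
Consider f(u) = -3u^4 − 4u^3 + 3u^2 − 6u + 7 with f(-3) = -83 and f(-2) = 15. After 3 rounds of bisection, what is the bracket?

[-2.375, -2.25]

u = -2.5 gives f = -13.9375, negative; keep [-2.5, -2]
u = -2.25 gives f = 4.363281, positive; keep [-2.5, -2.25]
u = -2.375 gives f = -3.692139, negative; keep [-2.375, -2.25]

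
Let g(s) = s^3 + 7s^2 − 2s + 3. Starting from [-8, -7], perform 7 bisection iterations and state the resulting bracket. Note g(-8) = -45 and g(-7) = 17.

[-7.3359375, -7.328125]

midpoint -7.5: g = -10.125 < 0 → [-7.5, -7]
midpoint -7.25: g = 4.359375 > 0 → [-7.5, -7.25]
midpoint -7.375: g = -2.646484 < 0 → [-7.375, -7.25]
midpoint -7.3125: g = 0.9148 > 0 → [-7.375, -7.3125]
midpoint -7.34375: g = -0.8512 < 0 → [-7.34375, -7.3125]
midpoint -7.328125: g = 0.0355 > 0 → [-7.34375, -7.328125]
midpoint -7.3359375: g = -0.4069 < 0 → [-7.3359375, -7.328125]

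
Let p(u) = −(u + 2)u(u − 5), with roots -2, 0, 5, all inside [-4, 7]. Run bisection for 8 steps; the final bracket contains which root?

5

u = 1.5 gives p = 18.375, positive; keep [1.5, 7]
u = 4.25 gives p = 19.921875, positive; keep [4.25, 7]
u = 5.625 gives p = -26.806641, negative; keep [4.25, 5.625]
u = 4.9375 gives p = 2.1409, positive; keep [4.9375, 5.625]
u = 5.28125 gives p = -10.8152, negative; keep [4.9375, 5.28125]
u = 5.109375 gives p = -3.973, negative; keep [4.9375, 5.109375]
u = 5.0234375 gives p = -0.8269, negative; keep [4.9375, 5.0234375]
u = 4.98046875 gives p = 0.679, positive; keep [4.98046875, 5.0234375]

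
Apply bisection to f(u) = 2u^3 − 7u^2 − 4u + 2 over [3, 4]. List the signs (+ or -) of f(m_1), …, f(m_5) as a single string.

----+

m = 3.5, f(m) = -12 (−); new bracket [3.5, 4]
m = 3.75, f(m) = -5.96875 (−); new bracket [3.75, 4]
m = 3.875, f(m) = -2.238281 (−); new bracket [3.875, 4]
m = 3.9375, f(m) = -0.1841 (−); new bracket [3.9375, 4]
m = 3.96875, f(m) = 0.8915 (+); new bracket [3.9375, 3.96875]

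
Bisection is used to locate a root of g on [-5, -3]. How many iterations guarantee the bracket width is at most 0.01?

8

Width after n steps is 2/2^n. Need 2^n ≥ 2/0.01 = 200.
2^7 = 128 < 200 ≤ 2^8 = 256, so n = 8.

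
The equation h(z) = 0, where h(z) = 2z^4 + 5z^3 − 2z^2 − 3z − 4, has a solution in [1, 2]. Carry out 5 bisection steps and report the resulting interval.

[1.09375, 1.125]

m = 1.5, h(m) = 14 (+); new bracket [1, 1.5]
m = 1.25, h(m) = 3.773438 (+); new bracket [1, 1.25]
m = 1.125, h(m) = 0.416504 (+); new bracket [1, 1.125]
m = 1.0625, h(m) = -0.8991 (−); new bracket [1.0625, 1.125]
m = 1.09375, h(m) = -0.2694 (−); new bracket [1.09375, 1.125]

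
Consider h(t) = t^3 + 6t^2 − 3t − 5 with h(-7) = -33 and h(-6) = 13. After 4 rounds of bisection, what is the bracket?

[-6.375, -6.3125]

h(-6.5) = -6.625 < 0, so the root lies in [-6.5, -6]
h(-6.25) = 3.984375 > 0, so the root lies in [-6.5, -6.25]
h(-6.375) = -1.115234 < 0, so the root lies in [-6.375, -6.25]
h(-6.3125) = 1.4851 > 0, so the root lies in [-6.375, -6.3125]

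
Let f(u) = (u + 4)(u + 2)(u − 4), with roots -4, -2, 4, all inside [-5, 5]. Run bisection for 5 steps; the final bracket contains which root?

midpoint 0: f = -32 < 0 → [0, 5]
midpoint 2.5: f = -43.875 < 0 → [2.5, 5]
midpoint 3.75: f = -11.140625 < 0 → [3.75, 5]
midpoint 4.375: f = 20.0215 > 0 → [3.75, 4.375]
midpoint 4.0625: f = 3.0549 > 0 → [3.75, 4.0625]

4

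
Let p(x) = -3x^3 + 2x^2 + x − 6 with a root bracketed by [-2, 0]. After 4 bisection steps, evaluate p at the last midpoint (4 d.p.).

-0.3223

m = -1, p(m) = -2 (−); new bracket [-2, -1]
m = -1.5, p(m) = 7.125 (+); new bracket [-1.5, -1]
m = -1.25, p(m) = 1.734375 (+); new bracket [-1.25, -1]
m = -1.125, p(m) = -0.3223 (−); new bracket [-1.25, -1.125]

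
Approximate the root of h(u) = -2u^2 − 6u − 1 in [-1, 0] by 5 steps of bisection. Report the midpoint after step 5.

h(-0.5) = 1.5 > 0, so the root lies in [-0.5, 0]
h(-0.25) = 0.375 > 0, so the root lies in [-0.25, 0]
h(-0.125) = -0.28125 < 0, so the root lies in [-0.25, -0.125]
h(-0.1875) = 0.0547 > 0, so the root lies in [-0.1875, -0.125]
h(-0.15625) = -0.1113 < 0, so the root lies in [-0.1875, -0.15625]

-0.15625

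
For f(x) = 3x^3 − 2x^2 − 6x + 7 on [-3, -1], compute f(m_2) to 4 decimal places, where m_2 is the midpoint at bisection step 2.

f(-2) = -13 < 0, so the root lies in [-2, -1]
f(-1.5) = 1.375 > 0, so the root lies in [-2, -1.5]

1.3750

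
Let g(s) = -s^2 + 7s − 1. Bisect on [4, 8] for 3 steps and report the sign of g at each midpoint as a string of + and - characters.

+-+

g(6) = 5 > 0, so the root lies in [6, 8]
g(7) = -1 < 0, so the root lies in [6, 7]
g(6.5) = 2.25 > 0, so the root lies in [6.5, 7]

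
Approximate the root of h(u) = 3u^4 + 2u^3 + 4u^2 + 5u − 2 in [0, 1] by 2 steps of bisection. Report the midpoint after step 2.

h(0.5) = 1.9375 > 0, so the root lies in [0, 0.5]
h(0.25) = -0.457031 < 0, so the root lies in [0.25, 0.5]

0.25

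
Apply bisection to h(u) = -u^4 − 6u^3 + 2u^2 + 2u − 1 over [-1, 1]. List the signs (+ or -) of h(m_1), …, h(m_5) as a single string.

--+-+

u = 0 gives h = -1, negative; keep [-1, 0]
u = -0.5 gives h = -0.8125, negative; keep [-1, -0.5]
u = -0.75 gives h = 0.839844, positive; keep [-0.75, -0.5]
u = -0.625 gives h = -0.1565, negative; keep [-0.75, -0.625]
u = -0.6875 gives h = 0.2966, positive; keep [-0.6875, -0.625]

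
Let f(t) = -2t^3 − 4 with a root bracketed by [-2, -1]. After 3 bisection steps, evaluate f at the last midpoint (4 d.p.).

1.1992

f(-1.5) = 2.75 > 0, so the root lies in [-1.5, -1]
f(-1.25) = -0.09375 < 0, so the root lies in [-1.5, -1.25]
f(-1.375) = 1.199219 > 0, so the root lies in [-1.375, -1.25]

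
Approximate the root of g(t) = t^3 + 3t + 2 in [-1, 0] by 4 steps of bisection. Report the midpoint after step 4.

-0.5625

g(-0.5) = 0.375 > 0, so the root lies in [-1, -0.5]
g(-0.75) = -0.671875 < 0, so the root lies in [-0.75, -0.5]
g(-0.625) = -0.119141 < 0, so the root lies in [-0.625, -0.5]
g(-0.5625) = 0.1345 > 0, so the root lies in [-0.625, -0.5625]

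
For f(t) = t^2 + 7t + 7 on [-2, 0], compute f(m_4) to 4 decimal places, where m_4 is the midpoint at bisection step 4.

0.3906

f(-1) = 1 > 0, so the root lies in [-2, -1]
f(-1.5) = -1.25 < 0, so the root lies in [-1.5, -1]
f(-1.25) = -0.1875 < 0, so the root lies in [-1.25, -1]
f(-1.125) = 0.3906 > 0, so the root lies in [-1.25, -1.125]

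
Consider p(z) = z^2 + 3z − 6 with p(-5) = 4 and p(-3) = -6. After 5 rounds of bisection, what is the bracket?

[-4.375, -4.3125]

m = -4, p(m) = -2 (−); new bracket [-5, -4]
m = -4.5, p(m) = 0.75 (+); new bracket [-4.5, -4]
m = -4.25, p(m) = -0.6875 (−); new bracket [-4.5, -4.25]
m = -4.375, p(m) = 0.0156 (+); new bracket [-4.375, -4.25]
m = -4.3125, p(m) = -0.3398 (−); new bracket [-4.375, -4.3125]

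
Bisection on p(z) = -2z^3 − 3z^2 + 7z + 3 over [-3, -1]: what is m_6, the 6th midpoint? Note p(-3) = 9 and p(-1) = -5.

p(-2) = -7 < 0, so the root lies in [-3, -2]
p(-2.5) = -2 < 0, so the root lies in [-3, -2.5]
p(-2.75) = 2.65625 > 0, so the root lies in [-2.75, -2.5]
p(-2.625) = 0.1289 > 0, so the root lies in [-2.625, -2.5]
p(-2.5625) = -0.9839 < 0, so the root lies in [-2.625, -2.5625]
p(-2.59375) = -0.4398 < 0, so the root lies in [-2.625, -2.59375]

-2.59375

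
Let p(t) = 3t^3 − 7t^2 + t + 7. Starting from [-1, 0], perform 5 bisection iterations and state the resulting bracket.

[-0.8125, -0.78125]

t = -0.5 gives p = 4.375, positive; keep [-1, -0.5]
t = -0.75 gives p = 1.046875, positive; keep [-1, -0.75]
t = -0.875 gives p = -1.244141, negative; keep [-0.875, -0.75]
t = -0.8125 gives p = -0.0427, negative; keep [-0.8125, -0.75]
t = -0.78125 gives p = 0.5158, positive; keep [-0.8125, -0.78125]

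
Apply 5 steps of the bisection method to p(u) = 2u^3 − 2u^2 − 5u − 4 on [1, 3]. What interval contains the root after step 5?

[2.375, 2.4375]

p(2) = -6 < 0, so the root lies in [2, 3]
p(2.5) = 2.25 > 0, so the root lies in [2, 2.5]
p(2.25) = -2.59375 < 0, so the root lies in [2.25, 2.5]
p(2.375) = -0.3633 < 0, so the root lies in [2.375, 2.5]
p(2.4375) = 0.894 > 0, so the root lies in [2.375, 2.4375]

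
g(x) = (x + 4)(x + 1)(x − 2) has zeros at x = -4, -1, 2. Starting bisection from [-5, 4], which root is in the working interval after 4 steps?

2

x = -0.5 gives g = -4.375, negative; keep [-0.5, 4]
x = 1.75 gives g = -3.953125, negative; keep [1.75, 4]
x = 2.875 gives g = 23.310547, positive; keep [1.75, 2.875]
x = 2.3125 gives g = 6.5344, positive; keep [1.75, 2.3125]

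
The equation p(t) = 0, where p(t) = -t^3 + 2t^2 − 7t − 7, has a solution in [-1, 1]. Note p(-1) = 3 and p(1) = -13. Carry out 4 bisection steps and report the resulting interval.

p(0) = -7 < 0, so the root lies in [-1, 0]
p(-0.5) = -2.875 < 0, so the root lies in [-1, -0.5]
p(-0.75) = -0.203125 < 0, so the root lies in [-1, -0.75]
p(-0.875) = 1.3262 > 0, so the root lies in [-0.875, -0.75]

[-0.875, -0.75]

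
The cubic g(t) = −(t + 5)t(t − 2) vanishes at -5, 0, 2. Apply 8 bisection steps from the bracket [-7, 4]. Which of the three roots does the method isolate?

-5

midpoint -1.5: g = -18.375 < 0 → [-7, -1.5]
midpoint -4.25: g = -19.921875 < 0 → [-7, -4.25]
midpoint -5.625: g = 26.806641 > 0 → [-5.625, -4.25]
midpoint -4.9375: g = -2.1409 < 0 → [-5.625, -4.9375]
midpoint -5.28125: g = 10.8152 > 0 → [-5.28125, -4.9375]
midpoint -5.109375: g = 3.973 > 0 → [-5.109375, -4.9375]
midpoint -5.0234375: g = 0.8269 > 0 → [-5.0234375, -4.9375]
midpoint -4.98046875: g = -0.679 < 0 → [-5.0234375, -4.98046875]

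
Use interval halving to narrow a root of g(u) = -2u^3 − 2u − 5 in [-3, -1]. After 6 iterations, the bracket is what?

midpoint -2: g = 15 > 0 → [-2, -1]
midpoint -1.5: g = 4.75 > 0 → [-1.5, -1]
midpoint -1.25: g = 1.40625 > 0 → [-1.25, -1]
midpoint -1.125: g = 0.0977 > 0 → [-1.125, -1]
midpoint -1.0625: g = -0.4761 < 0 → [-1.125, -1.0625]
midpoint -1.09375: g = -0.1956 < 0 → [-1.125, -1.09375]

[-1.125, -1.09375]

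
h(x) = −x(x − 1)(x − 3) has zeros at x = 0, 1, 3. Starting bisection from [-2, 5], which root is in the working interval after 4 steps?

m = 1.5, h(m) = 1.125 (+); new bracket [1.5, 5]
m = 3.25, h(m) = -1.828125 (−); new bracket [1.5, 3.25]
m = 2.375, h(m) = 2.041016 (+); new bracket [2.375, 3.25]
m = 2.8125, h(m) = 0.9558 (+); new bracket [2.8125, 3.25]

3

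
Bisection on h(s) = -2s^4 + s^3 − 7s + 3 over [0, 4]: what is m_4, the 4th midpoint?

s = 2 gives h = -35, negative; keep [0, 2]
s = 1 gives h = -5, negative; keep [0, 1]
s = 0.5 gives h = -0.5, negative; keep [0, 0.5]
s = 0.25 gives h = 1.2578, positive; keep [0.25, 0.5]

0.25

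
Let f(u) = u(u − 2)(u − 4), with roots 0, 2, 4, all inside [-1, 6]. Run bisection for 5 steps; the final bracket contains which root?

f(2.5) = -1.875 < 0, so the root lies in [2.5, 6]
f(4.25) = 2.390625 > 0, so the root lies in [2.5, 4.25]
f(3.375) = -2.900391 < 0, so the root lies in [3.375, 4.25]
f(3.8125) = -1.2957 < 0, so the root lies in [3.8125, 4.25]
f(4.03125) = 0.2559 > 0, so the root lies in [3.8125, 4.03125]

4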